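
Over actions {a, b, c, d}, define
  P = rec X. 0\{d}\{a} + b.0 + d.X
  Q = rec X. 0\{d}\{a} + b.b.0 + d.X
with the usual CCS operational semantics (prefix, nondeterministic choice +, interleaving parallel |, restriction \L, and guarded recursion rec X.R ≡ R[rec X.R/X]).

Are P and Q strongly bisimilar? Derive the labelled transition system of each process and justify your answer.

P ≁ Q

Reachable graph of P (2 states):
  u0 = rec X. 0\{d}\{a} + b.0 + d.X has moves ··b··> u1, ··d··> u0
  u1 = 0 has moves deadlocked
Reachable graph of Q (3 states):
  v0 = rec X. 0\{d}\{a} + b.b.0 + d.X has moves ··b··> v1, ··d··> v0
  v1 = b.0 has moves ··b··> v2
  v2 = 0 has moves deadlocked
Bisimilarity quotient blocks:
  B0 = {u0}
  B1 = {u1, v2}
  B2 = {v0}
  B3 = {v1}
u0 ∈ B0, v0 ∈ B2 → different blocks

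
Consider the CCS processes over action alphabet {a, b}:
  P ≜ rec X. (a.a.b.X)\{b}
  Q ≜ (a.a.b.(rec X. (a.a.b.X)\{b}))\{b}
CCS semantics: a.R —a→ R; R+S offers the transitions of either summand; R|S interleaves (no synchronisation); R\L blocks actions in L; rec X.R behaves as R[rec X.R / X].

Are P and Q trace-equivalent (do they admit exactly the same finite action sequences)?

traces(P) = traces(Q)

P's transition system — 3 states:
  u0 = rec X. (a.a.b.X)\{b} → —a→ u1
  u1 = (a.b.(rec X. (a.a.b.X)\{b}))\{b} → —a→ u2
  u2 = (b.(rec X. (a.a.b.X)\{b}))\{b} → stopped
Q's transition system — 3 states:
  v0 = (a.a.b.(rec X. (a.a.b.X)\{b}))\{b} → —a→ v1
  v1 = (a.b.(rec X. (a.a.b.X)\{b}))\{b} → —a→ v2
  v2 = (b.(rec X. (a.a.b.X)\{b}))\{b} → stopped
Coarsest stable partition (strong bisimilarity classes):
  B0 = {u0, v0}
  B1 = {u1, v1}
  B2 = {u2, v2}
u0 ∈ B0, v0 ∈ B0 → same block
Bisimilar ⇒ trace-equivalent.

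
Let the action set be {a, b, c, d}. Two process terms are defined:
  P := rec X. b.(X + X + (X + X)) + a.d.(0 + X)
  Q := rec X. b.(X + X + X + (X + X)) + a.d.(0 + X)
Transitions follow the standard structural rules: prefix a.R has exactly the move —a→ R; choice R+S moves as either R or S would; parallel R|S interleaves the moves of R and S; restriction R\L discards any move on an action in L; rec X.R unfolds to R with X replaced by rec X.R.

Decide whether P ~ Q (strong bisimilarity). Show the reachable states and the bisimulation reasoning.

bisimilar

LTS(P): 4 reachable states
  u0 = rec X. b.(X + X + (X + X)) + a.d.(0 + X) has moves --a--▸ u1, --b--▸ u2
  u1 = d.(0 + (rec X. b.(X + X + (X + X)) + a.d.(0 + X))) has moves --d--▸ u3
  u2 = (rec X. b.(X + X + (X + X)) + a.d.(0 + X)) + (rec X. b.(X + X + (X + X)) + a.d.(0 + X)) + ((rec X. b.(X + X + (X + X)) + a.d.(0 + X)) + (rec X. b.(X + X + (X + X)) + a.d.(0 + X))) has moves --a--▸ u1, --b--▸ u2
  u3 = 0 + (rec X. b.(X + X + (X + X)) + a.d.(0 + X)) has moves --a--▸ u1, --b--▸ u2
LTS(Q): 4 reachable states
  v0 = rec X. b.(X + X + X + (X + X)) + a.d.(0 + X) has moves --a--▸ v1, --b--▸ v2
  v1 = d.(0 + (rec X. b.(X + X + X + (X + X)) + a.d.(0 + X))) has moves --d--▸ v3
  v2 = (rec X. b.(X + X + X + (X + X)) + a.d.(0 + X)) + (rec X. b.(X + X + X + (X + X)) + a.d.(0 + X)) + (rec X. b.(X + X + X + (X + X)) + a.d.(0 + X)) + ((rec X. b.(X + X + X + (X + X)) + a.d.(0 + X)) + (rec X. b.(X + X + X + (X + X)) + a.d.(0 + X))) has moves --a--▸ v1, --b--▸ v2
  v3 = 0 + (rec X. b.(X + X + X + (X + X)) + a.d.(0 + X)) has moves --a--▸ v1, --b--▸ v2
Bisimilarity quotient blocks:
  B0 = {u0, u2, u3, v0, v2, v3}
  B1 = {u1, v1}
u0 ∈ B0, v0 ∈ B0 → same block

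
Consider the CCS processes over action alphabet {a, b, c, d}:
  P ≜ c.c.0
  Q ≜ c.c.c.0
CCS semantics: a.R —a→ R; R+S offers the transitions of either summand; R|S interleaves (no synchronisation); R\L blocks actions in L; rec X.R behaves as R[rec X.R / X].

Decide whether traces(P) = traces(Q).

traces(P) ≠ traces(Q) — witness ⟨ccc⟩

Reachable graph of P (3 states):
  s0 = c.c.0 → --c--▸ s1
  s1 = c.0 → --c--▸ s2
  s2 = 0 → stopped
Reachable graph of Q (4 states):
  t0 = c.c.c.0 → --c--▸ t1
  t1 = c.c.0 → --c--▸ t2
  t2 = c.0 → --c--▸ t3
  t3 = 0 → stopped
Trace ⟨ccc⟩ through Q, begin at {t0}:
  after c @ step 1: {t1}
  after c @ step 2: {t2}
  after c @ step 3: {t3}
  ✓ Q
Trace ⟨ccc⟩ through P, begin at {s0}:
  after c @ step 1: {s1}
  after c @ step 2: {s2}
  after c @ step 3: ∅  — P cannot continue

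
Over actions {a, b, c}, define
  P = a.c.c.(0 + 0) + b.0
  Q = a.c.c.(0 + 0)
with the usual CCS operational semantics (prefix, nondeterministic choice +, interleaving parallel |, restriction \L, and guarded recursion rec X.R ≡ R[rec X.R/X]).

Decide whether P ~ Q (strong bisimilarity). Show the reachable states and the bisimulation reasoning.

NO

LTS(P): 5 reachable states
  u0 = a.c.c.(0 + 0) + b.0 → -a-> u1, -b-> u2
  u1 = c.c.(0 + 0) → -c-> u3
  u2 = 0 → (no moves)
  u3 = c.(0 + 0) → -c-> u4
  u4 = 0 + 0 → (no moves)
LTS(Q): 4 reachable states
  v0 = a.c.c.(0 + 0) → -a-> v1
  v1 = c.c.(0 + 0) → -c-> v2
  v2 = c.(0 + 0) → -c-> v3
  v3 = 0 + 0 → (no moves)
Partition-refinement fixed point:
  B0 = {u0}
  B1 = {u1, v1}
  B2 = {u3, v2}
  B3 = {u2, u4, v3}
  B4 = {v0}
u0 ∈ B0, v0 ∈ B4 → different blocks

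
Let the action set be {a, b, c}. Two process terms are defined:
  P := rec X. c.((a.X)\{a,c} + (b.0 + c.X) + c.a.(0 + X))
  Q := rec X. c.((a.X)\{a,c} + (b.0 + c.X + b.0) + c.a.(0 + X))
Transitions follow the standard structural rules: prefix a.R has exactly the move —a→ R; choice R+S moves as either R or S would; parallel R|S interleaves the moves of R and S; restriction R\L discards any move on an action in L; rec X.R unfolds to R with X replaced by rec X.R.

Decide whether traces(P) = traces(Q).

P's transition system — 5 states:
  p0 = rec X. c.((a.X)\{a,c} + (b.0 + c.X) + c.a.(0 + X)) | --c--▸ p1
  p1 = (a.(rec X. c.((a.X)\{a,c} + (b.0 + c.X) + c.a.(0 + X))))\{a,c} + (b.0 + c.(rec X. c.((a.X)\{a,c} + (b.0 + c.X) + c.a.(0 + X)))) + c.a.(0 + (rec X. c.((a.X)\{a,c} + (b.0 + c.X) + c.a.(0 + X)))) | --b--▸ p2, --c--▸ p0, --c--▸ p3
  p2 = 0 | deadlocked
  p3 = a.(0 + (rec X. c.((a.X)\{a,c} + (b.0 + c.X) + c.a.(0 + X)))) | --a--▸ p4
  p4 = 0 + (rec X. c.((a.X)\{a,c} + (b.0 + c.X) + c.a.(0 + X))) | --c--▸ p1
Q's transition system — 5 states:
  q0 = rec X. c.((a.X)\{a,c} + (b.0 + c.X + b.0) + c.a.(0 + X)) | --c--▸ q1
  q1 = (a.(rec X. c.((a.X)\{a,c} + (b.0 + c.X + b.0) + c.a.(0 + X))))\{a,c} + (b.0 + c.(rec X. c.((a.X)\{a,c} + (b.0 + c.X + b.0) + c.a.(0 + X))) + b.0) + c.a.(0 + (rec X. c.((a.X)\{a,c} + (b.0 + c.X + b.0) + c.a.(0 + X)))) | --b--▸ q2, --c--▸ q0, --c--▸ q3
  q2 = 0 | deadlocked
  q3 = a.(0 + (rec X. c.((a.X)\{a,c} + (b.0 + c.X + b.0) + c.a.(0 + X)))) | --a--▸ q4
  q4 = 0 + (rec X. c.((a.X)\{a,c} + (b.0 + c.X + b.0) + c.a.(0 + X))) | --c--▸ q1
Coarsest stable partition (strong bisimilarity classes):
  B0 = {p0, p4, q0, q4}
  B1 = {p1, q1}
  B2 = {p3, q3}
  B3 = {p2, q2}
p0 ∈ B0, q0 ∈ B0 → same block
Bisimilar ⇒ trace-equivalent.

traces(P) = traces(Q)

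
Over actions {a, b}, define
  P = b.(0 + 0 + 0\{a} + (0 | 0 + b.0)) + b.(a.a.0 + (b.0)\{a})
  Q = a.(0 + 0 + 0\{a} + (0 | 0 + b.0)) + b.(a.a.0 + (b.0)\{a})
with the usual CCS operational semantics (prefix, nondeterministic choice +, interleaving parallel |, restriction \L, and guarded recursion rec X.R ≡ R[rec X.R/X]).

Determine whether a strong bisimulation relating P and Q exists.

P ≁ Q

LTS(P): 6 reachable states
  u0 = b.(0 + 0 + 0\{a} + (0 | 0 + b.0)) + b.(a.a.0 + (b.0)\{a}) has moves -b-> u1, -b-> u2
  u1 = 0 + 0 + 0\{a} + (0 | 0 + b.0) has moves -b-> u3
  u2 = a.a.0 + (b.0)\{a} has moves -a-> u4, -b-> u5
  u3 = 0 has moves stopped
  u4 = a.0 has moves -a-> u3
  u5 = 0\{a} has moves stopped
LTS(Q): 6 reachable states
  v0 = a.(0 + 0 + 0\{a} + (0 | 0 + b.0)) + b.(a.a.0 + (b.0)\{a}) has moves -a-> v1, -b-> v2
  v1 = 0 + 0 + 0\{a} + (0 | 0 + b.0) has moves -b-> v3
  v2 = a.a.0 + (b.0)\{a} has moves -a-> v4, -b-> v5
  v3 = 0 has moves stopped
  v4 = a.0 has moves -a-> v3
  v5 = 0\{a} has moves stopped
Bisimilarity quotient blocks:
  B0 = {u0}
  B1 = {u2, v2}
  B2 = {u3, u5, v3, v5}
  B3 = {u4, v4}
  B4 = {u1, v1}
  B5 = {v0}
u0 ∈ B0, v0 ∈ B5 → different blocks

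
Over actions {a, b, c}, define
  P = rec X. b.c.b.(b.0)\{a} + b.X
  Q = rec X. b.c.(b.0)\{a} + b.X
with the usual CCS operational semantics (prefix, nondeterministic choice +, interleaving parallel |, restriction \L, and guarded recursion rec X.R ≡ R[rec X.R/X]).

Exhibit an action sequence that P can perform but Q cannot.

bcbb

Reachable graph of P (5 states):
  p0 = rec X. b.c.b.(b.0)\{a} + b.X | =b=> p0, =b=> p1
  p1 = c.b.(b.0)\{a} | =c=> p2
  p2 = b.(b.0)\{a} | =b=> p3
  p3 = (b.0)\{a} | =b=> p4
  p4 = 0\{a} | ∅
Reachable graph of Q (4 states):
  q0 = rec X. b.c.(b.0)\{a} + b.X | =b=> q0, =b=> q1
  q1 = c.(b.0)\{a} | =c=> q2
  q2 = (b.0)\{a} | =b=> q3
  q3 = 0\{a} | ∅
Trace ⟨bcbb⟩ through P, begin at {p0}:
  after b @ step 1: {p0, p1}
  after c @ step 2: {p2}
  after b @ step 3: {p3}
  after b @ step 4: {p4}
  ✓ P
Trace ⟨bcbb⟩ through Q, begin at {q0}:
  after b @ step 1: {q0, q1}
  after c @ step 2: {q2}
  after b @ step 3: {q3}
  after b @ step 4: ∅  — Q cannot continue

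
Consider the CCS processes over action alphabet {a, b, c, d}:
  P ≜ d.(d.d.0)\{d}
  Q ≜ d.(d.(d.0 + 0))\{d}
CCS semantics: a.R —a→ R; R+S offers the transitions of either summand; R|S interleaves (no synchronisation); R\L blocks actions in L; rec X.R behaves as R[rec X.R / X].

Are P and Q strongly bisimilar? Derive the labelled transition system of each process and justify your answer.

LTS(P): 2 reachable states
  m0 = d.(d.d.0)\{d} | --d--▸ m1
  m1 = (d.d.0)\{d} | ∅
LTS(Q): 2 reachable states
  n0 = d.(d.(d.0 + 0))\{d} | --d--▸ n1
  n1 = (d.(d.0 + 0))\{d} | ∅
Partition-refinement fixed point:
  B0 = {m0, n0}
  B1 = {m1, n1}
m0 ∈ B0, n0 ∈ B0 → same block

P ~ Q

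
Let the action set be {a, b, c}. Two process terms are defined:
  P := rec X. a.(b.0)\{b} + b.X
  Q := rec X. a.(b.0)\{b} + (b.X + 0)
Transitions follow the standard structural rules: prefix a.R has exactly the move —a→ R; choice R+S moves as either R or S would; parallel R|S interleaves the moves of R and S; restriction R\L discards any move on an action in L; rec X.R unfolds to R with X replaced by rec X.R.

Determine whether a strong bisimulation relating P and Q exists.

Reachable graph of P (2 states):
  u0 = rec X. a.(b.0)\{b} + b.X | ··a··> u1, ··b··> u0
  u1 = (b.0)\{b} | stopped
Reachable graph of Q (2 states):
  v0 = rec X. a.(b.0)\{b} + (b.X + 0) | ··a··> v1, ··b··> v0
  v1 = (b.0)\{b} | stopped
Bisimilarity quotient blocks:
  B0 = {u0, v0}
  B1 = {u1, v1}
u0 ∈ B0, v0 ∈ B0 → same block

YES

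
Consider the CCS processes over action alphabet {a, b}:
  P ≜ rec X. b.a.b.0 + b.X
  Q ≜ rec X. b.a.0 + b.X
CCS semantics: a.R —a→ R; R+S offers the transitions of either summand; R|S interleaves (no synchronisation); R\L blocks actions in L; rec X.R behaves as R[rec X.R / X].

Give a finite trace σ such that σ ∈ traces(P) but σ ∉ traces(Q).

P's transition system — 4 states:
  p0 = rec X. b.a.b.0 + b.X :: -b-> p0, -b-> p1
  p1 = a.b.0 :: -a-> p2
  p2 = b.0 :: -b-> p3
  p3 = 0 :: ∅
Q's transition system — 3 states:
  q0 = rec X. b.a.0 + b.X :: -b-> q0, -b-> q1
  q1 = a.0 :: -a-> q2
  q2 = 0 :: ∅
Trace ⟨bab⟩ through P, begin at {p0}:
  after b @ step 1: {p0, p1}
  after a @ step 2: {p2}
  after b @ step 3: {p3}
  P completes σ.
Trace ⟨bab⟩ through Q, begin at {q0}:
  after b @ step 1: {q0, q1}
  after a @ step 2: {q2}
  after b @ step 3: ∅ (Q stuck)

bab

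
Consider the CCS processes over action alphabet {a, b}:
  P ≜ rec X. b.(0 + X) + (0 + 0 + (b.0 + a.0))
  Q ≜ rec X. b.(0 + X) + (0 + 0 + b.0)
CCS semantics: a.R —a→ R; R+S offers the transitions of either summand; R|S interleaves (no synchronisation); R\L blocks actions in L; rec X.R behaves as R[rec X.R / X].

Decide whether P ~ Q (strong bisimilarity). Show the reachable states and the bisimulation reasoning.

not bisimilar

Reachable graph of P (3 states):
  s0 = rec X. b.(0 + X) + (0 + 0 + (b.0 + a.0)) → —a→ s1, —b→ s1, —b→ s2
  s1 = 0 → (no moves)
  s2 = 0 + (rec X. b.(0 + X) + (0 + 0 + (b.0 + a.0))) → —a→ s1, —b→ s1, —b→ s2
Reachable graph of Q (3 states):
  t0 = rec X. b.(0 + X) + (0 + 0 + b.0) → —b→ t1, —b→ t2
  t1 = 0 → (no moves)
  t2 = 0 + (rec X. b.(0 + X) + (0 + 0 + b.0)) → —b→ t1, —b→ t2
Coarsest stable partition (strong bisimilarity classes):
  B0 = {s0, s2}
  B1 = {s1, t1}
  B2 = {t0, t2}
s0 ∈ B0, t0 ∈ B2 → different blocks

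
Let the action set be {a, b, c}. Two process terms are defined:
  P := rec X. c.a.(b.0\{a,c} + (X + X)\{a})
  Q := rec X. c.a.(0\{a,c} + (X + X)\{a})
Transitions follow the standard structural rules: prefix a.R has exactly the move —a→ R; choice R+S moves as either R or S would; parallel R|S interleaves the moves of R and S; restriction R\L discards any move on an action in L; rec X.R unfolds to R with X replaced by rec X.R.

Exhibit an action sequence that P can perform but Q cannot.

Reachable graph of P (5 states):
  u0 = rec X. c.a.(b.0\{a,c} + (X + X)\{a}) | =c=> u1
  u1 = a.(b.0\{a,c} + ((rec X. c.a.(b.0\{a,c} + (X + X)\{a})) + (rec X. c.a.(b.0\{a,c} + (X + X)\{a})))\{a}) | =a=> u2
  u2 = b.0\{a,c} + ((rec X. c.a.(b.0\{a,c} + (X + X)\{a})) + (rec X. c.a.(b.0\{a,c} + (X + X)\{a})))\{a} | =b=> u3, =c=> u4
  u3 = 0\{a,c} | ∅
  u4 = (a.(b.0\{a,c} + ((rec X. c.a.(b.0\{a,c} + (X + X)\{a})) + (rec X. c.a.(b.0\{a,c} + (X + X)\{a})))\{a}))\{a} | ∅
Reachable graph of Q (4 states):
  v0 = rec X. c.a.(0\{a,c} + (X + X)\{a}) | =c=> v1
  v1 = a.(0\{a,c} + ((rec X. c.a.(0\{a,c} + (X + X)\{a})) + (rec X. c.a.(0\{a,c} + (X + X)\{a})))\{a}) | =a=> v2
  v2 = 0\{a,c} + ((rec X. c.a.(0\{a,c} + (X + X)\{a})) + (rec X. c.a.(0\{a,c} + (X + X)\{a})))\{a} | =c=> v3
  v3 = (a.(0\{a,c} + ((rec X. c.a.(0\{a,c} + (X + X)\{a})) + (rec X. c.a.(0\{a,c} + (X + X)\{a})))\{a}))\{a} | ∅
Executing cab from P (initial set {u0}):
  after c @ step 1: {u1}
  after a @ step 2: {u2}
  after b @ step 3: {u3}
  — P admits the full trace.
Executing cab from Q (initial set {v0}):
  after c @ step 1: {v1}
  after a @ step 2: {v2}
  after b @ step 3: ∅  — Q cannot continue

cab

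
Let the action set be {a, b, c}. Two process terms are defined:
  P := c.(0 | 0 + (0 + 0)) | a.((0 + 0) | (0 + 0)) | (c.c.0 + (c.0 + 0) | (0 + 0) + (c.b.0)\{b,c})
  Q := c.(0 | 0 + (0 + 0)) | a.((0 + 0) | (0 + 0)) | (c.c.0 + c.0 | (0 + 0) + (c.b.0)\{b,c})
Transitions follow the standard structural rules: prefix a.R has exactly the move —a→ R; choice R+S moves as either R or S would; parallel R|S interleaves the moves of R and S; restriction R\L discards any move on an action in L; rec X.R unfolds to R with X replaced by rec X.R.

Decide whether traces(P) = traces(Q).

trace-equivalent

LTS(P): 16 reachable states
  u0 = c.(0 | 0 + (0 + 0)) | a.((0 + 0) | (0 + 0)) | (c.c.0 + (c.0 + 0) | (0 + 0) + (c.b.0)\{b,c}) has moves -a-> u1, -c-> u2, -c-> u3, -c-> u4
  u1 = c.(0 | 0 + (0 + 0)) | ((0 + 0) | (0 + 0)) | (c.c.0 + (c.0 + 0) | (0 + 0) + (c.b.0)\{b,c}) has moves -c-> u5, -c-> u6, -c-> u7
  u2 = (0 | 0 + (0 + 0)) | a.((0 + 0) | (0 + 0)) | (c.c.0 + (c.0 + 0) | (0 + 0) + (c.b.0)\{b,c}) has moves -a-> u5, -c-> u8, -c-> u9
  u3 = c.(0 | 0 + (0 + 0)) | a.((0 + 0) | (0 + 0)) | (0 | (0 + 0)) has moves -a-> u6, -c-> u8
  u4 = c.(0 | 0 + (0 + 0)) | a.((0 + 0) | (0 + 0)) | c.0 has moves -a-> u7, -c-> u10, -c-> u9
  u5 = (0 | 0 + (0 + 0)) | ((0 + 0) | (0 + 0)) | (c.c.0 + (c.0 + 0) | (0 + 0) + (c.b.0)\{b,c}) has moves -c-> u11, -c-> u12
  u6 = c.(0 | 0 + (0 + 0)) | ((0 + 0) | (0 + 0)) | (0 | (0 + 0)) has moves -c-> u11
  u7 = c.(0 | 0 + (0 + 0)) | ((0 + 0) | (0 + 0)) | c.0 has moves -c-> u12, -c-> u13
  u8 = (0 | 0 + (0 + 0)) | a.((0 + 0) | (0 + 0)) | (0 | (0 + 0)) has moves -a-> u11
  u9 = (0 | 0 + (0 + 0)) | a.((0 + 0) | (0 + 0)) | c.0 has moves -a-> u12, -c-> u14
  u10 = c.(0 | 0 + (0 + 0)) | a.((0 + 0) | (0 + 0)) | 0 has moves -a-> u13, -c-> u14
  u11 = (0 | 0 + (0 + 0)) | ((0 + 0) | (0 + 0)) | (0 | (0 + 0)) has moves ·
  u12 = (0 | 0 + (0 + 0)) | ((0 + 0) | (0 + 0)) | c.0 has moves -c-> u15
  u13 = c.(0 | 0 + (0 + 0)) | ((0 + 0) | (0 + 0)) | 0 has moves -c-> u15
  u14 = (0 | 0 + (0 + 0)) | a.((0 + 0) | (0 + 0)) | 0 has moves -a-> u15
  u15 = (0 | 0 + (0 + 0)) | ((0 + 0) | (0 + 0)) | 0 has moves ·
LTS(Q): 16 reachable states
  v0 = c.(0 | 0 + (0 + 0)) | a.((0 + 0) | (0 + 0)) | (c.c.0 + c.0 | (0 + 0) + (c.b.0)\{b,c}) has moves -a-> v1, -c-> v2, -c-> v3, -c-> v4
  v1 = c.(0 | 0 + (0 + 0)) | ((0 + 0) | (0 + 0)) | (c.c.0 + c.0 | (0 + 0) + (c.b.0)\{b,c}) has moves -c-> v5, -c-> v6, -c-> v7
  v2 = (0 | 0 + (0 + 0)) | a.((0 + 0) | (0 + 0)) | (c.c.0 + c.0 | (0 + 0) + (c.b.0)\{b,c}) has moves -a-> v5, -c-> v8, -c-> v9
  v3 = c.(0 | 0 + (0 + 0)) | a.((0 + 0) | (0 + 0)) | (0 | (0 + 0)) has moves -a-> v6, -c-> v8
  v4 = c.(0 | 0 + (0 + 0)) | a.((0 + 0) | (0 + 0)) | c.0 has moves -a-> v7, -c-> v10, -c-> v9
  v5 = (0 | 0 + (0 + 0)) | ((0 + 0) | (0 + 0)) | (c.c.0 + c.0 | (0 + 0) + (c.b.0)\{b,c}) has moves -c-> v11, -c-> v12
  v6 = c.(0 | 0 + (0 + 0)) | ((0 + 0) | (0 + 0)) | (0 | (0 + 0)) has moves -c-> v11
  v7 = c.(0 | 0 + (0 + 0)) | ((0 + 0) | (0 + 0)) | c.0 has moves -c-> v12, -c-> v13
  v8 = (0 | 0 + (0 + 0)) | a.((0 + 0) | (0 + 0)) | (0 | (0 + 0)) has moves -a-> v11
  v9 = (0 | 0 + (0 + 0)) | a.((0 + 0) | (0 + 0)) | c.0 has moves -a-> v12, -c-> v14
  v10 = c.(0 | 0 + (0 + 0)) | a.((0 + 0) | (0 + 0)) | 0 has moves -a-> v13, -c-> v14
  v11 = (0 | 0 + (0 + 0)) | ((0 + 0) | (0 + 0)) | (0 | (0 + 0)) has moves ·
  v12 = (0 | 0 + (0 + 0)) | ((0 + 0) | (0 + 0)) | c.0 has moves -c-> v15
  v13 = c.(0 | 0 + (0 + 0)) | ((0 + 0) | (0 + 0)) | 0 has moves -c-> v15
  v14 = (0 | 0 + (0 + 0)) | a.((0 + 0) | (0 + 0)) | 0 has moves -a-> v15
  v15 = (0 | 0 + (0 + 0)) | ((0 + 0) | (0 + 0)) | 0 has moves ·
Partition-refinement fixed point:
  B0 = {u0, v0}
  B1 = {u10, u3, u9, v10, v3, v9}
  B2 = {u14, u8, v14, v8}
  B3 = {u11, u15, v11, v15}
  B4 = {u12, u13, u6, v12, v13, v6}
  B5 = {u1, v1}
  B6 = {u7, v7}
  B7 = {u5, v5}
  B8 = {u4, v4}
  B9 = {u2, v2}
u0 ∈ B0, v0 ∈ B0 → same block
Bisimilar ⇒ trace-equivalent.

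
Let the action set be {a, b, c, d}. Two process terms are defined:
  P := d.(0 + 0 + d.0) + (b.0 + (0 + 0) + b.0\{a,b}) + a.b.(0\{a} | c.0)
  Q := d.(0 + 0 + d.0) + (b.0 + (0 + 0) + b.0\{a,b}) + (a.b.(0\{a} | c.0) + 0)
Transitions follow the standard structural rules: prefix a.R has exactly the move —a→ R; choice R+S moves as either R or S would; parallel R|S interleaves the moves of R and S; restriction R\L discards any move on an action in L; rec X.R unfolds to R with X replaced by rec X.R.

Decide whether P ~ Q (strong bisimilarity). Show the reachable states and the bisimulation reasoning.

YES

P's transition system — 7 states:
  u0 = d.(0 + 0 + d.0) + (b.0 + (0 + 0) + b.0\{a,b}) + a.b.(0\{a} | c.0) | =a=> u1, =b=> u2, =b=> u3, =d=> u4
  u1 = b.(0\{a} | c.0) | =b=> u5
  u2 = 0 | deadlocked
  u3 = 0\{a,b} | deadlocked
  u4 = 0 + 0 + d.0 | =d=> u2
  u5 = 0\{a} | c.0 | =c=> u6
  u6 = 0\{a} | 0 | deadlocked
Q's transition system — 7 states:
  v0 = d.(0 + 0 + d.0) + (b.0 + (0 + 0) + b.0\{a,b}) + (a.b.(0\{a} | c.0) + 0) | =a=> v1, =b=> v2, =b=> v3, =d=> v4
  v1 = b.(0\{a} | c.0) | =b=> v5
  v2 = 0 | deadlocked
  v3 = 0\{a,b} | deadlocked
  v4 = 0 + 0 + d.0 | =d=> v2
  v5 = 0\{a} | c.0 | =c=> v6
  v6 = 0\{a} | 0 | deadlocked
Partition-refinement fixed point:
  B0 = {u0, v0}
  B1 = {u2, u3, u6, v2, v3, v6}
  B2 = {u4, v4}
  B3 = {u1, v1}
  B4 = {u5, v5}
u0 ∈ B0, v0 ∈ B0 → same block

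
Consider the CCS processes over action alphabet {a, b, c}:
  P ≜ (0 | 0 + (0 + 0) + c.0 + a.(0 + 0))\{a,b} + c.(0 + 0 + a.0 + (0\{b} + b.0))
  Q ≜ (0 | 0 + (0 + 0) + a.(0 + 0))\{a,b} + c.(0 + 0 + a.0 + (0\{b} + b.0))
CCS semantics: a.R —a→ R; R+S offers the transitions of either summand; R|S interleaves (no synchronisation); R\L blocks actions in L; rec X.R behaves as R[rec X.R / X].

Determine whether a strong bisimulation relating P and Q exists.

NO

Reachable graph of P (4 states):
  s0 = (0 | 0 + (0 + 0) + c.0 + a.(0 + 0))\{a,b} + c.(0 + 0 + a.0 + (0\{b} + b.0)) → -c-> s1, -c-> s2
  s1 = 0 + 0 + a.0 + (0\{b} + b.0) → -a-> s3, -b-> s3
  s2 = 0\{a,b} → (no moves)
  s3 = 0 → (no moves)
Reachable graph of Q (3 states):
  t0 = (0 | 0 + (0 + 0) + a.(0 + 0))\{a,b} + c.(0 + 0 + a.0 + (0\{b} + b.0)) → -c-> t1
  t1 = 0 + 0 + a.0 + (0\{b} + b.0) → -a-> t2, -b-> t2
  t2 = 0 → (no moves)
Bisimilarity quotient blocks:
  B0 = {s0}
  B1 = {s2, s3, t2}
  B2 = {s1, t1}
  B3 = {t0}
s0 ∈ B0, t0 ∈ B3 → different blocks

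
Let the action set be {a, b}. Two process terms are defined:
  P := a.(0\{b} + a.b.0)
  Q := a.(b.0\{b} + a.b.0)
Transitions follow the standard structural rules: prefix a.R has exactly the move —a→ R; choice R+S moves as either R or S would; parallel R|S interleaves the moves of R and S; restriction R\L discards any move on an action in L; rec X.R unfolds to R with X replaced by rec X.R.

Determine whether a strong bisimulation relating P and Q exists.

not bisimilar

LTS(P): 4 reachable states
  p0 = a.(0\{b} + a.b.0) → -a-> p1
  p1 = 0\{b} + a.b.0 → -a-> p2
  p2 = b.0 → -b-> p3
  p3 = 0 → (no moves)
LTS(Q): 5 reachable states
  q0 = a.(b.0\{b} + a.b.0) → -a-> q1
  q1 = b.0\{b} + a.b.0 → -a-> q2, -b-> q3
  q2 = b.0 → -b-> q4
  q3 = 0\{b} → (no moves)
  q4 = 0 → (no moves)
Bisimilarity quotient blocks:
  B0 = {p0}
  B1 = {p1}
  B2 = {p2, q2}
  B3 = {p3, q3, q4}
  B4 = {q0}
  B5 = {q1}
p0 ∈ B0, q0 ∈ B4 → different blocks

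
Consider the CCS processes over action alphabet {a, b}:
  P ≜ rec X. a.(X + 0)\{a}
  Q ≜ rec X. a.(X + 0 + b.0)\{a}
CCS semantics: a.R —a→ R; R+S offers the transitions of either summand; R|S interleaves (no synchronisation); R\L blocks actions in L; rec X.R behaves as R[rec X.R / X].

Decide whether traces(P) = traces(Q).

trace-distinct — witness ⟨ab⟩

Reachable graph of P (2 states):
  p0 = rec X. a.(X + 0)\{a} :: -a-> p1
  p1 = ((rec X. a.(X + 0)\{a}) + 0)\{a} :: stopped
Reachable graph of Q (3 states):
  q0 = rec X. a.(X + 0 + b.0)\{a} :: -a-> q1
  q1 = ((rec X. a.(X + 0 + b.0)\{a}) + 0 + b.0)\{a} :: -b-> q2
  q2 = 0\{a} :: stopped
Executing ab from Q (initial set {q0}):
  after a @ step 1: {q1}
  after b @ step 2: {q2}
  ✓ Q
Executing ab from P (initial set {p0}):
  after a @ step 1: {p1}
  after b @ step 2: ∅  — P cannot continue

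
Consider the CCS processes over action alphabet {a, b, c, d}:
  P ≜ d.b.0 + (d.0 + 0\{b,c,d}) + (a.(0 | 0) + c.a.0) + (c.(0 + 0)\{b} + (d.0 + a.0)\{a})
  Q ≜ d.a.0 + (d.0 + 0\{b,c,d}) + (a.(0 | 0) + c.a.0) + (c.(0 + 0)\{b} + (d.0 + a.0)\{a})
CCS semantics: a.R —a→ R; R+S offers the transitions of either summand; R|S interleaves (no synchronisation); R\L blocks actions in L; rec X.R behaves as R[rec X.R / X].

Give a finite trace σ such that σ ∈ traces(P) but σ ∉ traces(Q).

db

Reachable graph of P (7 states):
  p0 = d.b.0 + (d.0 + 0\{b,c,d}) + (a.(0 | 0) + c.a.0) + (c.(0 + 0)\{b} + (d.0 + a.0)\{a}) → -a-> p1, -c-> p2, -c-> p3, -d-> p4, -d-> p5, -d-> p6
  p1 = 0 | 0 → (no moves)
  p2 = (0 + 0)\{b} → (no moves)
  p3 = a.0 → -a-> p4
  p4 = 0 → (no moves)
  p5 = 0\{a} → (no moves)
  p6 = b.0 → -b-> p4
Reachable graph of Q (6 states):
  q0 = d.a.0 + (d.0 + 0\{b,c,d}) + (a.(0 | 0) + c.a.0) + (c.(0 + 0)\{b} + (d.0 + a.0)\{a}) → -a-> q1, -c-> q2, -c-> q3, -d-> q3, -d-> q4, -d-> q5
  q1 = 0 | 0 → (no moves)
  q2 = (0 + 0)\{b} → (no moves)
  q3 = a.0 → -a-> q4
  q4 = 0 → (no moves)
  q5 = 0\{a} → (no moves)
Run σ = ⟨db⟩ on P: start {p0}
  after d @ step 1: {p4, p5, p6}
  after b @ step 2: {p4}
  P completes σ.
Run σ = ⟨db⟩ on Q: start {q0}
  after d @ step 1: {q3, q4, q5}
  after b @ step 2: ∅ (Q stuck)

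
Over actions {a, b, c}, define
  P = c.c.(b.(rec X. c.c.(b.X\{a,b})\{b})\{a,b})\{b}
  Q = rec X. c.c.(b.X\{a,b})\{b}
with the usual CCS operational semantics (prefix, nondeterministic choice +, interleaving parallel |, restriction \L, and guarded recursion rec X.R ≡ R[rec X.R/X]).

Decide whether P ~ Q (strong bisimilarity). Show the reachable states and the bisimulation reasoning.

P ~ Q

P's transition system — 3 states:
  p0 = c.c.(b.(rec X. c.c.(b.X\{a,b})\{b})\{a,b})\{b} | —c→ p1
  p1 = c.(b.(rec X. c.c.(b.X\{a,b})\{b})\{a,b})\{b} | —c→ p2
  p2 = (b.(rec X. c.c.(b.X\{a,b})\{b})\{a,b})\{b} | ∅
Q's transition system — 3 states:
  q0 = rec X. c.c.(b.X\{a,b})\{b} | —c→ q1
  q1 = c.(b.(rec X. c.c.(b.X\{a,b})\{b})\{a,b})\{b} | —c→ q2
  q2 = (b.(rec X. c.c.(b.X\{a,b})\{b})\{a,b})\{b} | ∅
Partition-refinement fixed point:
  B0 = {p0, q0}
  B1 = {p1, q1}
  B2 = {p2, q2}
p0 ∈ B0, q0 ∈ B0 → same block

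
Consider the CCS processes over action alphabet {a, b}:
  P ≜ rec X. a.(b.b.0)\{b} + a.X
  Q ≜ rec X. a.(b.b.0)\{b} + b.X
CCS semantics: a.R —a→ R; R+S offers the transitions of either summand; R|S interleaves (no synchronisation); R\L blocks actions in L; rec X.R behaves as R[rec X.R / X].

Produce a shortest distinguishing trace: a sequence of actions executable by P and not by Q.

aa

P's transition system — 2 states:
  m0 = rec X. a.(b.b.0)\{b} + a.X :: --a--▸ m0, --a--▸ m1
  m1 = (b.b.0)\{b} :: stopped
Q's transition system — 2 states:
  n0 = rec X. a.(b.b.0)\{b} + b.X :: --a--▸ n1, --b--▸ n0
  n1 = (b.b.0)\{b} :: stopped
Run σ = ⟨aa⟩ on P: start {m0}
  step 1 (a): {m0, m1}
  step 2 (a): {m0, m1}
  — P admits the full trace.
Run σ = ⟨aa⟩ on Q: start {n0}
  step 1 (a): {n1}
  step 2 (a): no successor for Q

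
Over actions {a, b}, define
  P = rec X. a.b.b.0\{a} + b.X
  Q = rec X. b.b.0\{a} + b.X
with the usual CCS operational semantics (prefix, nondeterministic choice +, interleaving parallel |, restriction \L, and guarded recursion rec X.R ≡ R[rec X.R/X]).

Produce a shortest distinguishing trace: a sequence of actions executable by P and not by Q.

Reachable graph of P (4 states):
  p0 = rec X. a.b.b.0\{a} + b.X ⊢ --a--▸ p1, --b--▸ p0
  p1 = b.b.0\{a} ⊢ --b--▸ p2
  p2 = b.0\{a} ⊢ --b--▸ p3
  p3 = 0\{a} ⊢ (no moves)
Reachable graph of Q (3 states):
  q0 = rec X. b.b.0\{a} + b.X ⊢ --b--▸ q0, --b--▸ q1
  q1 = b.0\{a} ⊢ --b--▸ q2
  q2 = 0\{a} ⊢ (no moves)
Run σ = ⟨a⟩ on P: start {p0}
  step 1 (a): {p1}
  P completes σ.
Run σ = ⟨a⟩ on Q: start {q0}
  step 1 (a): no successor for Q

a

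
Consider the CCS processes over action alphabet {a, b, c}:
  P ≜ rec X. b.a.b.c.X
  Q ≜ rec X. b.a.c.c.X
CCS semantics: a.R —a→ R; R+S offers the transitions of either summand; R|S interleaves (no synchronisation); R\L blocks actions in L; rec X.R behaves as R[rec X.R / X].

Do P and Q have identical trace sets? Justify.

traces(P) ≠ traces(Q) — witness ⟨bab⟩

P's transition system — 4 states:
  m0 = rec X. b.a.b.c.X | ··b··> m1
  m1 = a.b.c.(rec X. b.a.b.c.X) | ··a··> m2
  m2 = b.c.(rec X. b.a.b.c.X) | ··b··> m3
  m3 = c.(rec X. b.a.b.c.X) | ··c··> m0
Q's transition system — 4 states:
  n0 = rec X. b.a.c.c.X | ··b··> n1
  n1 = a.c.c.(rec X. b.a.c.c.X) | ··a··> n2
  n2 = c.c.(rec X. b.a.c.c.X) | ··c··> n3
  n3 = c.(rec X. b.a.c.c.X) | ··c··> n0
Executing bab from P (initial set {m0}):
  after b @ step 1: {m1}
  after a @ step 2: {m2}
  after b @ step 3: {m3}
  ✓ P
Executing bab from Q (initial set {n0}):
  after b @ step 1: {n1}
  after a @ step 2: {n2}
  after b @ step 3: ∅  — Q cannot continue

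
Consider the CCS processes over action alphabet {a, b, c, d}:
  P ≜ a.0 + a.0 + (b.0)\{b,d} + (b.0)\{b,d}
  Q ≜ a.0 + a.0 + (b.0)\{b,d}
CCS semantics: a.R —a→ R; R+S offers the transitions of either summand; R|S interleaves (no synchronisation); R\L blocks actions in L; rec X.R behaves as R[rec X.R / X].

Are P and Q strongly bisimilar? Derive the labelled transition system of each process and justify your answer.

LTS(P): 2 reachable states
  u0 = a.0 + a.0 + (b.0)\{b,d} + (b.0)\{b,d} :: ··a··> u1
  u1 = 0 :: ∅
LTS(Q): 2 reachable states
  v0 = a.0 + a.0 + (b.0)\{b,d} :: ··a··> v1
  v1 = 0 :: ∅
Coarsest stable partition (strong bisimilarity classes):
  B0 = {u0, v0}
  B1 = {u1, v1}
u0 ∈ B0, v0 ∈ B0 → same block

YES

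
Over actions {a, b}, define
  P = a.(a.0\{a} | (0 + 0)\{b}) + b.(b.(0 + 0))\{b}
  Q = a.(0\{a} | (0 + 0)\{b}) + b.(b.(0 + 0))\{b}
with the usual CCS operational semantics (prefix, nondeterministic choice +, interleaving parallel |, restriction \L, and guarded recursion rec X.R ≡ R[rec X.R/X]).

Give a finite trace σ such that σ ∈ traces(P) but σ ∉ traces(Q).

aa

Reachable graph of P (4 states):
  s0 = a.(a.0\{a} | (0 + 0)\{b}) + b.(b.(0 + 0))\{b} ⊢ --a--▸ s1, --b--▸ s2
  s1 = a.0\{a} | (0 + 0)\{b} ⊢ --a--▸ s3
  s2 = (b.(0 + 0))\{b} ⊢ (no moves)
  s3 = 0\{a} | (0 + 0)\{b} ⊢ (no moves)
Reachable graph of Q (3 states):
  t0 = a.(0\{a} | (0 + 0)\{b}) + b.(b.(0 + 0))\{b} ⊢ --a--▸ t1, --b--▸ t2
  t1 = 0\{a} | (0 + 0)\{b} ⊢ (no moves)
  t2 = (b.(0 + 0))\{b} ⊢ (no moves)
Executing aa from P (initial set {s0}):
  step 1 (a): {s1}
  step 2 (a): {s3}
  ✓ P
Executing aa from Q (initial set {t0}):
  step 1 (a): {t1}
  step 2 (a): ∅  — Q cannot continue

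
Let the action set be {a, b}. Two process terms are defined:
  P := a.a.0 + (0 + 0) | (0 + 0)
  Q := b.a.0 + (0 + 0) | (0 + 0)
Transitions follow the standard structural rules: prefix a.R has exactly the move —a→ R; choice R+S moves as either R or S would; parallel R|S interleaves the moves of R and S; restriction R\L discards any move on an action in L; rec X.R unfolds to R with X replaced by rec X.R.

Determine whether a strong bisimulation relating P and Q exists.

not bisimilar

P's transition system — 3 states:
  u0 = a.a.0 + (0 + 0) | (0 + 0) has moves ··a··> u1
  u1 = a.0 has moves ··a··> u2
  u2 = 0 has moves (no moves)
Q's transition system — 3 states:
  v0 = b.a.0 + (0 + 0) | (0 + 0) has moves ··b··> v1
  v1 = a.0 has moves ··a··> v2
  v2 = 0 has moves (no moves)
Bisimilarity quotient blocks:
  B0 = {u0}
  B1 = {u1, v1}
  B2 = {u2, v2}
  B3 = {v0}
u0 ∈ B0, v0 ∈ B3 → different blocks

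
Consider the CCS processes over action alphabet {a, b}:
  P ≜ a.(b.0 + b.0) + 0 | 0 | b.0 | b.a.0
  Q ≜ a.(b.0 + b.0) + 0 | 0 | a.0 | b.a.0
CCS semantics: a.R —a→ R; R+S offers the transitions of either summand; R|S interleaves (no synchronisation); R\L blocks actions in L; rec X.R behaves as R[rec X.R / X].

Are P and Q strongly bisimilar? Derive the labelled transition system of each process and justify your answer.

P ≁ Q

P's transition system — 8 states:
  s0 = a.(b.0 + b.0) + 0 | 0 | b.0 | b.a.0 ⊢ --a--▸ s1, --b--▸ s2, --b--▸ s3
  s1 = b.0 + b.0 ⊢ --b--▸ s4
  s2 = 0 | 0 | 0 | b.a.0 ⊢ --b--▸ s5
  s3 = 0 | 0 | b.0 | a.0 ⊢ --a--▸ s6, --b--▸ s5
  s4 = 0 ⊢ ∅
  s5 = 0 | 0 | 0 | a.0 ⊢ --a--▸ s7
  s6 = 0 | 0 | b.0 | 0 ⊢ --b--▸ s7
  s7 = 0 | 0 | 0 | 0 ⊢ ∅
Q's transition system — 8 states:
  t0 = a.(b.0 + b.0) + 0 | 0 | a.0 | b.a.0 ⊢ --a--▸ t1, --a--▸ t2, --b--▸ t3
  t1 = 0 | 0 | 0 | b.a.0 ⊢ --b--▸ t4
  t2 = b.0 + b.0 ⊢ --b--▸ t5
  t3 = 0 | 0 | a.0 | a.0 ⊢ --a--▸ t4, --a--▸ t6
  t4 = 0 | 0 | 0 | a.0 ⊢ --a--▸ t7
  t5 = 0 ⊢ ∅
  t6 = 0 | 0 | a.0 | 0 ⊢ --a--▸ t7
  t7 = 0 | 0 | 0 | 0 ⊢ ∅
Coarsest stable partition (strong bisimilarity classes):
  B0 = {s0}
  B1 = {s1, s6, t2}
  B2 = {s4, s7, t5, t7}
  B3 = {s3}
  B4 = {s5, t4, t6}
  B5 = {s2, t1}
  B6 = {t0}
  B7 = {t3}
s0 ∈ B0, t0 ∈ B6 → different blocks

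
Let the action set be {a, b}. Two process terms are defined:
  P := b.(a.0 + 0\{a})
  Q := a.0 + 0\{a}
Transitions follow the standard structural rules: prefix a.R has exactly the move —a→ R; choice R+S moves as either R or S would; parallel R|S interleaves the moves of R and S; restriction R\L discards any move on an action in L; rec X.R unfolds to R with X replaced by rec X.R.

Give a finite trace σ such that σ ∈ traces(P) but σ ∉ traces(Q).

Reachable graph of P (3 states):
  s0 = b.(a.0 + 0\{a}) has moves --b--▸ s1
  s1 = a.0 + 0\{a} has moves --a--▸ s2
  s2 = 0 has moves ·
Reachable graph of Q (2 states):
  t0 = a.0 + 0\{a} has moves --a--▸ t1
  t1 = 0 has moves ·
Executing b from P (initial set {s0}):
  [1] b ⇒ {s1}
  ✓ P
Executing b from Q (initial set {t0}):
  [1] b ⇒ ∅  — Q cannot continue

b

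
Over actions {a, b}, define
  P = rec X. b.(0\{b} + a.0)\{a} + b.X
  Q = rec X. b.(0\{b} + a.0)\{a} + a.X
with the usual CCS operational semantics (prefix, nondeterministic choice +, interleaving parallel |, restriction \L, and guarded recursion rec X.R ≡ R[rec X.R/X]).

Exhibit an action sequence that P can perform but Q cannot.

bb

LTS(P): 2 reachable states
  m0 = rec X. b.(0\{b} + a.0)\{a} + b.X :: -b-> m0, -b-> m1
  m1 = (0\{b} + a.0)\{a} :: (no moves)
LTS(Q): 2 reachable states
  n0 = rec X. b.(0\{b} + a.0)\{a} + a.X :: -a-> n0, -b-> n1
  n1 = (0\{b} + a.0)\{a} :: (no moves)
Run σ = ⟨bb⟩ on P: start {m0}
  [1] b ⇒ {m0, m1}
  [2] b ⇒ {m0, m1}
  — P admits the full trace.
Run σ = ⟨bb⟩ on Q: start {n0}
  [1] b ⇒ {n1}
  [2] b ⇒ ∅ (Q stuck)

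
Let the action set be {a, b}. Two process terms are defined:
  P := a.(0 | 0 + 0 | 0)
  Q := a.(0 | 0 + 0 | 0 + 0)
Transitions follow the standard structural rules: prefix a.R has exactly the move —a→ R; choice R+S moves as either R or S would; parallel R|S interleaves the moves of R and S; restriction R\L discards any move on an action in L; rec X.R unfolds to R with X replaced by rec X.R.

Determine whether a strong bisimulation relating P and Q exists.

P's transition system — 2 states:
  m0 = a.(0 | 0 + 0 | 0) | --a--▸ m1
  m1 = 0 | 0 + 0 | 0 | deadlocked
Q's transition system — 2 states:
  n0 = a.(0 | 0 + 0 | 0 + 0) | --a--▸ n1
  n1 = 0 | 0 + 0 | 0 + 0 | deadlocked
Coarsest stable partition (strong bisimilarity classes):
  B0 = {m0, n0}
  B1 = {m1, n1}
m0 ∈ B0, n0 ∈ B0 → same block

P ~ Q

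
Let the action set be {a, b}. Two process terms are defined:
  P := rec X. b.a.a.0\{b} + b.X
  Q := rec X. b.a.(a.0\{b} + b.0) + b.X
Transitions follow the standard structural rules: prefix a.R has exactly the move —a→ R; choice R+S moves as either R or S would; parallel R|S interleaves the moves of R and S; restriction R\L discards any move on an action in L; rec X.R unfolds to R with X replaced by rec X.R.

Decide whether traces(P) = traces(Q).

Reachable graph of P (4 states):
  m0 = rec X. b.a.a.0\{b} + b.X → —b→ m0, —b→ m1
  m1 = a.a.0\{b} → —a→ m2
  m2 = a.0\{b} → —a→ m3
  m3 = 0\{b} → ∅
Reachable graph of Q (5 states):
  n0 = rec X. b.a.(a.0\{b} + b.0) + b.X → —b→ n0, —b→ n1
  n1 = a.(a.0\{b} + b.0) → —a→ n2
  n2 = a.0\{b} + b.0 → —a→ n3, —b→ n4
  n3 = 0\{b} → ∅
  n4 = 0 → ∅
Run σ = ⟨bab⟩ on Q: start {n0}
  [1] b ⇒ {n0, n1}
  [2] a ⇒ {n2}
  [3] b ⇒ {n4}
  Q completes σ.
Run σ = ⟨bab⟩ on P: start {m0}
  [1] b ⇒ {m0, m1}
  [2] a ⇒ {m2}
  [3] b ⇒ ∅  — P cannot continue

NO — witness ⟨bab⟩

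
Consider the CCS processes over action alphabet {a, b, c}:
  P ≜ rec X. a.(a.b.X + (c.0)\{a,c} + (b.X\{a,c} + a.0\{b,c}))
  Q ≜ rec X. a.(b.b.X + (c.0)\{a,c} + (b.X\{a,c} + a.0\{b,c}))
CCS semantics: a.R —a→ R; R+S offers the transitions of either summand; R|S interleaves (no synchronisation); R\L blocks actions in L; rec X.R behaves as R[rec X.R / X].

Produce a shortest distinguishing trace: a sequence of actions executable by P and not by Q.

P's transition system — 5 states:
  p0 = rec X. a.(a.b.X + (c.0)\{a,c} + (b.X\{a,c} + a.0\{b,c})) | --a--▸ p1
  p1 = a.b.(rec X. a.(a.b.X + (c.0)\{a,c} + (b.X\{a,c} + a.0\{b,c}))) + (c.0)\{a,c} + (b.(rec X. a.(a.b.X + (c.0)\{a,c} + (b.X\{a,c} + a.0\{b,c})))\{a,c} + a.0\{b,c}) | --a--▸ p2, --a--▸ p3, --b--▸ p4
  p2 = 0\{b,c} | deadlocked
  p3 = b.(rec X. a.(a.b.X + (c.0)\{a,c} + (b.X\{a,c} + a.0\{b,c}))) | --b--▸ p0
  p4 = (rec X. a.(a.b.X + (c.0)\{a,c} + (b.X\{a,c} + a.0\{b,c})))\{a,c} | deadlocked
Q's transition system — 5 states:
  q0 = rec X. a.(b.b.X + (c.0)\{a,c} + (b.X\{a,c} + a.0\{b,c})) | --a--▸ q1
  q1 = b.b.(rec X. a.(b.b.X + (c.0)\{a,c} + (b.X\{a,c} + a.0\{b,c}))) + (c.0)\{a,c} + (b.(rec X. a.(b.b.X + (c.0)\{a,c} + (b.X\{a,c} + a.0\{b,c})))\{a,c} + a.0\{b,c}) | --a--▸ q2, --b--▸ q3, --b--▸ q4
  q2 = 0\{b,c} | deadlocked
  q3 = (rec X. a.(b.b.X + (c.0)\{a,c} + (b.X\{a,c} + a.0\{b,c})))\{a,c} | deadlocked
  q4 = b.(rec X. a.(b.b.X + (c.0)\{a,c} + (b.X\{a,c} + a.0\{b,c}))) | --b--▸ q0
Executing aab from P (initial set {p0}):
  step 1 (a): {p1}
  step 2 (a): {p2, p3}
  step 3 (b): {p0}
  ✓ P
Executing aab from Q (initial set {q0}):
  step 1 (a): {q1}
  step 2 (a): {q2}
  step 3 (b): ∅  — Q cannot continue

aab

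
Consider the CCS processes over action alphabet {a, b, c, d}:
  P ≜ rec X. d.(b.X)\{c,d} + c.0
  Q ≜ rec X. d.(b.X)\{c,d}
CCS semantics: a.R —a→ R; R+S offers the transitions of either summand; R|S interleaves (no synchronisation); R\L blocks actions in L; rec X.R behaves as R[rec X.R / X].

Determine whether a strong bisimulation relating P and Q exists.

P ≁ Q

Reachable graph of P (4 states):
  m0 = rec X. d.(b.X)\{c,d} + c.0 :: --c--▸ m1, --d--▸ m2
  m1 = 0 :: deadlocked
  m2 = (b.(rec X. d.(b.X)\{c,d} + c.0))\{c,d} :: --b--▸ m3
  m3 = (rec X. d.(b.X)\{c,d} + c.0)\{c,d} :: deadlocked
Reachable graph of Q (3 states):
  n0 = rec X. d.(b.X)\{c,d} :: --d--▸ n1
  n1 = (b.(rec X. d.(b.X)\{c,d}))\{c,d} :: --b--▸ n2
  n2 = (rec X. d.(b.X)\{c,d})\{c,d} :: deadlocked
Bisimilarity quotient blocks:
  B0 = {m0}
  B1 = {m1, m3, n2}
  B2 = {m2, n1}
  B3 = {n0}
m0 ∈ B0, n0 ∈ B3 → different blocks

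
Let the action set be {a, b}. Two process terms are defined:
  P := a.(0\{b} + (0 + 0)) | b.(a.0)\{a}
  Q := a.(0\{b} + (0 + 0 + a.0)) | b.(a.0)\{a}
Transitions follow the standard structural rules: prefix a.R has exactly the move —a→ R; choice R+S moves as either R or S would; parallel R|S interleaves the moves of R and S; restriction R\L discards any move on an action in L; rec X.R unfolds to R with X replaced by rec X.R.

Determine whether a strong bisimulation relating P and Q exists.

LTS(P): 4 reachable states
  p0 = a.(0\{b} + (0 + 0)) | b.(a.0)\{a} :: --a--▸ p1, --b--▸ p2
  p1 = (0\{b} + (0 + 0)) | b.(a.0)\{a} :: --b--▸ p3
  p2 = a.(0\{b} + (0 + 0)) | (a.0)\{a} :: --a--▸ p3
  p3 = (0\{b} + (0 + 0)) | (a.0)\{a} :: (no moves)
LTS(Q): 6 reachable states
  q0 = a.(0\{b} + (0 + 0 + a.0)) | b.(a.0)\{a} :: --a--▸ q1, --b--▸ q2
  q1 = (0\{b} + (0 + 0 + a.0)) | b.(a.0)\{a} :: --a--▸ q3, --b--▸ q4
  q2 = a.(0\{b} + (0 + 0 + a.0)) | (a.0)\{a} :: --a--▸ q4
  q3 = 0 | b.(a.0)\{a} :: --b--▸ q5
  q4 = (0\{b} + (0 + 0 + a.0)) | (a.0)\{a} :: --a--▸ q5
  q5 = 0 | (a.0)\{a} :: (no moves)
Partition-refinement fixed point:
  B0 = {p0, q1}
  B1 = {p1, q3}
  B2 = {p3, q5}
  B3 = {p2, q4}
  B4 = {q0}
  B5 = {q2}
p0 ∈ B0, q0 ∈ B4 → different blocks

NO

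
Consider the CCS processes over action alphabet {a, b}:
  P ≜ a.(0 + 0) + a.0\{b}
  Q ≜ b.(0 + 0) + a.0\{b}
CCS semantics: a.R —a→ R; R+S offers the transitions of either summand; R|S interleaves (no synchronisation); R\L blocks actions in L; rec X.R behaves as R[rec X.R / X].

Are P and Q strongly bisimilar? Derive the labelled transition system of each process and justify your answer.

P ≁ Q

Reachable graph of P (3 states):
  u0 = a.(0 + 0) + a.0\{b} has moves —a→ u1, —a→ u2
  u1 = 0 + 0 has moves deadlocked
  u2 = 0\{b} has moves deadlocked
Reachable graph of Q (3 states):
  v0 = b.(0 + 0) + a.0\{b} has moves —a→ v1, —b→ v2
  v1 = 0\{b} has moves deadlocked
  v2 = 0 + 0 has moves deadlocked
Coarsest stable partition (strong bisimilarity classes):
  B0 = {u0}
  B1 = {u1, u2, v1, v2}
  B2 = {v0}
u0 ∈ B0, v0 ∈ B2 → different blocks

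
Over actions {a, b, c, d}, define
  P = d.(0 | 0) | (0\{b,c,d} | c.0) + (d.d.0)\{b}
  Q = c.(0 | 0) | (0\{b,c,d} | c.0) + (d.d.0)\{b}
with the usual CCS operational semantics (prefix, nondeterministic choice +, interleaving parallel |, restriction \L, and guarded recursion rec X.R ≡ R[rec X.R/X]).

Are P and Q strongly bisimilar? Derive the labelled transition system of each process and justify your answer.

NO

P's transition system — 6 states:
  u0 = d.(0 | 0) | (0\{b,c,d} | c.0) + (d.d.0)\{b} → --c--▸ u1, --d--▸ u2, --d--▸ u3
  u1 = d.(0 | 0) | (0\{b,c,d} | 0) → --d--▸ u4
  u2 = (d.0)\{b} → --d--▸ u5
  u3 = 0 | 0 | (0\{b,c,d} | c.0) → --c--▸ u4
  u4 = 0 | 0 | (0\{b,c,d} | 0) → ∅
  u5 = 0\{b} → ∅
Q's transition system — 6 states:
  v0 = c.(0 | 0) | (0\{b,c,d} | c.0) + (d.d.0)\{b} → --c--▸ v1, --c--▸ v2, --d--▸ v3
  v1 = 0 | 0 | (0\{b,c,d} | c.0) → --c--▸ v4
  v2 = c.(0 | 0) | (0\{b,c,d} | 0) → --c--▸ v4
  v3 = (d.0)\{b} → --d--▸ v5
  v4 = 0 | 0 | (0\{b,c,d} | 0) → ∅
  v5 = 0\{b} → ∅
Coarsest stable partition (strong bisimilarity classes):
  B0 = {u0}
  B1 = {u1, u2, v3}
  B2 = {u4, u5, v4, v5}
  B3 = {u3, v1, v2}
  B4 = {v0}
u0 ∈ B0, v0 ∈ B4 → different blocks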